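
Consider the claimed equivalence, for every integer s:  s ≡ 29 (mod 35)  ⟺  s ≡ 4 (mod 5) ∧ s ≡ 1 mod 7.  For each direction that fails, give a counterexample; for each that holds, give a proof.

(⟹) Suppose s ≡ 29 (mod 35); write s = 35j + 29. Since 5 ∣ 35, reducing mod 5 gives s ≡ 29 ≡ 4 (mod 5); since 7 ∣ 35, reducing mod 7 gives s ≡ 29 ≡ 1 (mod 7).

(⟸) Conversely, if s ≡ 4 (mod 5) and s ≡ 1 (mod 7), then by the Chinese remainder theorem s ≡ 29 (mod 35). This is exactly s ≡ 29 (mod 35).

Both directions hold; the statement is true.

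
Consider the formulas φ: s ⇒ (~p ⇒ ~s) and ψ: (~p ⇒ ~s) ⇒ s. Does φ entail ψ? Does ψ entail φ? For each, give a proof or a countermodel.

Forward direction. This fails. Under s = F, p = F, the left side is true but the right side is false.

Converse. This fails. Under s = T, p = F, the left side is false but the right side is true.

Neither direction holds.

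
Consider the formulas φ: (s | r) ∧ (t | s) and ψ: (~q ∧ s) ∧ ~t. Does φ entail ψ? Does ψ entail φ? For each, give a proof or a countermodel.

Not equivalent: only (⇐) holds.

(⟹) This fails. Under s = T, r = F, t = T, q = F, the left side is true but the right side is false.

(⟸) Assume the antecedent. If s is true, (s | r) ∧ (t | s) reduces to true regardless of the other variables. If s is false, the antecedent cannot hold. Either way (s | r) ∧ (t | s) holds.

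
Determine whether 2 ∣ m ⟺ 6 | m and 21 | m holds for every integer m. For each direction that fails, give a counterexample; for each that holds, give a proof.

Only the reverse direction holds.

(⇒) This fails: take m = 2. Certainly 2 ∣ 2, but 6 ∤ 2.

(⇐) Suppose 6 ∣ m and 21 ∣ m. Any common multiple of 6 and 21 is a multiple of their lcm; here lcm(6, 21) = 6·21/gcd(6, 21) = 126/3 = 42, so 42 ∣ m. Since 2 ∣ 42, it follows that 2 ∣ m.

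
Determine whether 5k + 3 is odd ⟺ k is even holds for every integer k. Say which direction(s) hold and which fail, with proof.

Both directions hold; the statement is true.

(⇒) Suppose 5k + 3 is odd. Since 5 is odd, 5k and k have the same parity, so 5k + 3 ≡ k + 3 (mod 2). As 3 is odd, 5k + 3 is odd exactly when k is even. Thus k is even.

(⇐) Conversely, suppose k is even; write k = 2j. Then 5k + 3 = 5·(2j) + 3 = 2·5j + 3, which is odd.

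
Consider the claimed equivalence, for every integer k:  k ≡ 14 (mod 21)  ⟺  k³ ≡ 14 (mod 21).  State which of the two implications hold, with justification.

(⟸) Suppose k³ ≡ 14 (mod 21). The only residue r in {0, …, 20} with r³ ≡ 14 (mod 21) is r = 14, so k ≡ 14 (mod 21).

(⟹) Suppose k ≡ 14 (mod 21). Write k = 21j + 14. Then (21j + 14)³ = 9261j³ + 18522j² + 12348j + 2744 = 21(441j³ + 882j² + 588j + 130) + 14, so k³ ≡ 14 (mod 21).

Equivalent; both directions hold.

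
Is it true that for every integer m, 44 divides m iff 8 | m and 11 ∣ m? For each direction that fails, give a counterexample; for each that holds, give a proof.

[⇒] This fails: take m = 44. Certainly 44 ∣ 44, but 8 ∤ 44.

[⇐] Suppose 8 ∣ m and 11 ∣ m. Any common multiple of 8 and 11 is a multiple of their lcm; here gcd(8, 11) = 1, so lcm(8, 11) = 8·11 = 88, so 88 ∣ m. Since 44 ∣ 88, it follows that 44 ∣ m.

Only the reverse direction holds.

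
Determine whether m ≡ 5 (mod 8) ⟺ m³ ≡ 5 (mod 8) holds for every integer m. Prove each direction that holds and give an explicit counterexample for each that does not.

Converse. Suppose m³ ≡ 5 (mod 8). The only residue r in {0, …, 7} with r³ ≡ 5 (mod 8) is r = 5, so m ≡ 5 (mod 8).

Forward direction. Suppose m ≡ 5 (mod 8). Write m = 8j + 5. Then (8j + 5)³ = 512j³ + 960j² + 600j + 125 = 8(64j³ + 120j² + 75j + 15) + 5, so m³ ≡ 5 (mod 8).

Equivalent; both directions hold.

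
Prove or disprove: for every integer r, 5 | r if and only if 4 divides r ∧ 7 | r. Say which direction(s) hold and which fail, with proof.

Forward direction. This fails: take r = 5. Certainly 5 ∣ 5, but 4 ∤ 5.

Converse. This fails: take r = 28. Both 4 ∣ 28 and 7 ∣ 28, yet 28 is not a multiple of 5 (since 28 = 5·5 + 3), so 5 ∤ 28.

Neither direction holds.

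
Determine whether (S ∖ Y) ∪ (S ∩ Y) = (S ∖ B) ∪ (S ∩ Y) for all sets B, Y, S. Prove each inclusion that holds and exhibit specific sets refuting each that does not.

Forward inclusion. This inclusion fails. Take B = {1}, Y = ∅, S = {1}; then 1 ∈ (S ∖ Y) ∪ (S ∩ Y) but 1 ∉ (S ∖ B) ∪ (S ∩ Y).

Reverse inclusion. Let x ∈ (S ∖ B) ∪ (S ∩ Y). Then either x ∈ S and x ∉ B, Y; or x ∈ Y ∩ S and x ∉ B; or x ∈ B ∩ Y ∩ S. In each case x ∈ (S ∖ Y) ∪ (S ∩ Y), so (S ∖ B) ∪ (S ∩ Y) ⊆ (S ∖ Y) ∪ (S ∩ Y).

The sets are not equal: only the reverse inclusion holds.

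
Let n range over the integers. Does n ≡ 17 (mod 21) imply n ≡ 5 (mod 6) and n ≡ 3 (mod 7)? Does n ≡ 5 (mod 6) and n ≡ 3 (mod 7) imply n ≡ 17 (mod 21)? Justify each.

Only the converse holds.

(⟹) This fails: n = 38 gives 38 ≡ 17 (mod 21) but 38 ≡ 2 (mod 6), so the conjunction on the right does not hold.

(⟸) Conversely, if n ≡ 5 (mod 6) and n ≡ 3 (mod 7), then by the Chinese remainder theorem n ≡ 17 (mod 42). Since 17 ≡ 17 (mod 21) and 21 ∣ 42, we get n ≡ 17 (mod 21).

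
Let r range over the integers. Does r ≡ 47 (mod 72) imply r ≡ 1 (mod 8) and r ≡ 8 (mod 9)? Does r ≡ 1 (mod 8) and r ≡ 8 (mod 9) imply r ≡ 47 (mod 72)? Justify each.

Neither direction holds.

[⇒] This fails: r = 47 gives 47 ≡ 47 (mod 72) but 47 ≡ 7 (mod 8), so the conjunction on the right does not hold.

[⇐] This fails: r = 17 satisfies both congruences on the right (17 ≡ 1 mod 8 and 17 ≡ 8 mod 9) yet 17 ≡ 17 (mod 72), not 47.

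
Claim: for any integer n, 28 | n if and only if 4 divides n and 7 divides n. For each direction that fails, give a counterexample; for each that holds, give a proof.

Both directions hold; the statement is true.

Forward direction. If 28 ∣ n, write n = 28q. Since 28 = 7·4, n = 4·(7q), so 4 ∣ n; and since 28 = 4·7, n = 7·(4q), so 7 ∣ n.

Converse. Suppose 4 ∣ n and 7 ∣ n. Any common multiple of 4 and 7 is a multiple of their lcm; here gcd(4, 7) = 1, so lcm(4, 7) = 4·7 = 28, so 28 ∣ n.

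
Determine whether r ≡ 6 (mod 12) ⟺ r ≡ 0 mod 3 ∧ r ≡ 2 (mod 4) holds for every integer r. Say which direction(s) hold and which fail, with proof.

Both directions hold; the statement is true.

[⇒] Suppose r ≡ 6 (mod 12); write r = 12j + 6. Since 3 ∣ 12, reducing mod 3 gives r ≡ 6 ≡ 0 (mod 3); since 4 ∣ 12, reducing mod 4 gives r ≡ 6 ≡ 2 (mod 4).

[⇐] Conversely, if r ≡ 0 (mod 3) and r ≡ 2 (mod 4), then by the Chinese remainder theorem r ≡ 6 (mod 12). This is exactly r ≡ 6 (mod 12).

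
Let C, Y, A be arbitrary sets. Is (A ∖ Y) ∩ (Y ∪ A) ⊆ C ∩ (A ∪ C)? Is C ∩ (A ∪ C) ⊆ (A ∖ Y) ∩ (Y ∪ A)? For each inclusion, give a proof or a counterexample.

(⊆) This inclusion fails. Take C = ∅, Y = ∅, A = {1}; then 1 ∈ (A ∖ Y) ∩ (Y ∪ A) but 1 ∉ C ∩ (A ∪ C).

(⊇) This inclusion fails. Take C = {1}, Y = ∅, A = ∅; then 1 ∈ C ∩ (A ∪ C) but 1 ∉ (A ∖ Y) ∩ (Y ∪ A).

Neither inclusion holds.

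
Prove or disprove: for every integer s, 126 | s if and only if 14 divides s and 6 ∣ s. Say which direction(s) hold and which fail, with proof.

Only the forward direction holds.

[⇐] This fails: take s = 42. Both 14 ∣ 42 and 6 ∣ 42, yet 42 is not a multiple of 126 (since 42 = 0·126 + 42), so 126 ∤ 42.

[⇒] If 126 ∣ s, write s = 126q. Since 126 = 9·14, s = 14·(9q), so 14 ∣ s; and since 126 = 21·6, s = 6·(21q), so 6 ∣ s.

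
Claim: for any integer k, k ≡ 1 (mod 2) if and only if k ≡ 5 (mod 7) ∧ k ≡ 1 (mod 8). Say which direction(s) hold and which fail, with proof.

(⟸) If k ≡ 5 (mod 7) and k ≡ 1 (mod 8), then by the Chinese remainder theorem k ≡ 33 (mod 56). Since 33 ≡ 1 (mod 2) and 2 ∣ 56, we get k ≡ 1 (mod 2).

(⟹) This fails: k = 1 gives 1 ≡ 1 (mod 2) but 1 ≡ 1 (mod 7), so the conjunction on the right does not hold.

Only the reverse direction holds.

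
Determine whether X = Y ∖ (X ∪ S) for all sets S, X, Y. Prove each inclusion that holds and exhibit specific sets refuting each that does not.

Forward inclusion. This inclusion fails. Take S = ∅, X = {1}, Y = ∅; then 1 ∈ X but 1 ∉ Y ∖ (X ∪ S).

Reverse inclusion. This inclusion fails. Take S = ∅, X = ∅, Y = {1}; then 1 ∈ Y ∖ (X ∪ S) but 1 ∉ X.

(⊆) fails and (⊇) fails.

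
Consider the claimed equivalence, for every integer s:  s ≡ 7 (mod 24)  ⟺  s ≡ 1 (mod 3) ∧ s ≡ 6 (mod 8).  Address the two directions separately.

[⇒] This fails: s = 7 gives 7 ≡ 7 (mod 24) but 7 ≡ 7 (mod 8), so the conjunction on the right does not hold.

[⇐] This fails: s = 22 satisfies both congruences on the right (22 ≡ 1 mod 3 and 22 ≡ 6 mod 8) yet 22 ≡ 22 (mod 24), not 7.

(⇒) fails and (⇐) fails.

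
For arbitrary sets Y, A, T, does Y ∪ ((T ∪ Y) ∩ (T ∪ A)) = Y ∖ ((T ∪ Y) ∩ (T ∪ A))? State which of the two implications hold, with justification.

Forward inclusion. This inclusion fails. Take Y = {1}, A = {1}, T = ∅; then 1 ∈ Y ∪ ((T ∪ Y) ∩ (T ∪ A)) but 1 ∉ Y ∖ ((T ∪ Y) ∩ (T ∪ A)).

Reverse inclusion. Let x ∈ Y ∖ ((T ∪ Y) ∩ (T ∪ A)). Then x ∈ Y and x ∉ A, T, from which x ∈ Y ∪ ((T ∪ Y) ∩ (T ∪ A)).

The sets are not equal: only the reverse inclusion holds.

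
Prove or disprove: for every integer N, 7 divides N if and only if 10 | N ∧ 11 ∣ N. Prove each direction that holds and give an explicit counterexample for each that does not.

Neither direction holds.

[⇒] This fails: take N = 7. Certainly 7 ∣ 7, but 10 ∤ 7.

[⇐] This fails: take N = 110. Both 10 ∣ 110 and 11 ∣ 110, yet 110 is not a multiple of 7 (since 110 = 15·7 + 5), so 7 ∤ 110.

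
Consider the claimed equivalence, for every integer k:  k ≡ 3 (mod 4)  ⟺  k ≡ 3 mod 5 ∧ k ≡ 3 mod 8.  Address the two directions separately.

(⇒) This fails: k = 35 gives 35 ≡ 3 (mod 4) but 35 ≡ 0 (mod 5), so the conjunction on the right does not hold.

(⇐) Conversely, if k ≡ 3 (mod 5) and k ≡ 3 (mod 8), then by the Chinese remainder theorem k ≡ 3 (mod 40). Since 3 ≡ 3 (mod 4) and 4 ∣ 40, we get k ≡ 3 (mod 4).

(⇒) fails; (⇐) holds.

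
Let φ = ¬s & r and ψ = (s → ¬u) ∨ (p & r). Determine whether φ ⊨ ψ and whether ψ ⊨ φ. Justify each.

(⟹) Assume the antecedent. If s is true, the antecedent cannot hold. If s is false, (s → ¬u) ∨ (p & r) reduces to true regardless of the other variables. Either way (s → ¬u) ∨ (p & r) holds.

(⟸) This fails. Under s = F, r = F, p = F, u = F, the left side is false but the right side is true.

The forward direction holds; the converse fails.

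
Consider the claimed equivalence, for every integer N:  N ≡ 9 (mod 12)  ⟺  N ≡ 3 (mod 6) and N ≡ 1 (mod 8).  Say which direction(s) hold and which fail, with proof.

The forward direction fails; the converse holds.

[⇒] This fails: N = 21 gives 21 ≡ 9 (mod 12) but 21 ≡ 5 (mod 8), so the conjunction on the right does not hold.

[⇐] Conversely, if N ≡ 3 (mod 6) and N ≡ 1 (mod 8), then by the Chinese remainder theorem N ≡ 9 (mod 24). Since 9 ≡ 9 (mod 12) and 12 ∣ 24, we get N ≡ 9 (mod 12).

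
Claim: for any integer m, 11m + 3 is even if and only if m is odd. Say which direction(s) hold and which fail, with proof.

(⟸) Suppose m is odd; write m = 2j + 1. Then 11m + 3 = 11·(2j + 1) + 3 = 2·11j + 14, which is even.

(⟹) Suppose 11m + 3 is even. Since 11 is odd, 11m and m have the same parity, so 11m + 3 ≡ m + 3 (mod 2). As 3 is odd, 11m + 3 is even exactly when m is odd. Thus m is odd.

Both directions hold.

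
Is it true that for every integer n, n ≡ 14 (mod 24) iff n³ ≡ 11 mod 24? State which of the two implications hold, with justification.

Both directions fail.

[⇒] This fails: take n = 14. Then 14 ≡ 14 (mod 24), but 14³ = 2744 ≡ 8 (mod 24), not 11.

[⇐] This fails: take n = 11. Then 11³ = 1331 ≡ 11 (mod 24), yet 11 ≡ 11 (mod 24), not 14.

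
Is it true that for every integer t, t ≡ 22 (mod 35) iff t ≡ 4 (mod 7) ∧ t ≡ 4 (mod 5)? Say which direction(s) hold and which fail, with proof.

(→) This fails: t = 22 gives 22 ≡ 22 (mod 35) but 22 ≡ 1 (mod 7), so the conjunction on the right does not hold.

(←) This fails: t = 4 satisfies both congruences on the right (4 ≡ 4 mod 7 and 4 ≡ 4 mod 5) yet 4 ≡ 4 (mod 35), not 22.

Neither implication holds.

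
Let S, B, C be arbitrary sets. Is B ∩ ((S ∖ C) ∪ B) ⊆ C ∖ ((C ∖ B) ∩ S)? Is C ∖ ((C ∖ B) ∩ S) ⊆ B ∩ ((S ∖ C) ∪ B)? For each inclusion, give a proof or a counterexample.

(⟹) This inclusion fails. Take S = ∅, B = {1}, C = ∅; then 1 ∈ B ∩ ((S ∖ C) ∪ B) but 1 ∉ C ∖ ((C ∖ B) ∩ S).

(⟸) This inclusion fails. Take S = ∅, B = ∅, C = {1}; then 1 ∈ C ∖ ((C ∖ B) ∩ S) but 1 ∉ B ∩ ((S ∖ C) ∪ B).

(⊆) fails and (⊇) fails.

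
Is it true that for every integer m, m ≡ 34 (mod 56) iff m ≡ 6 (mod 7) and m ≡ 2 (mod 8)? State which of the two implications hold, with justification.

(⟸) If m ≡ 6 (mod 7) and m ≡ 2 (mod 8), then by the Chinese remainder theorem m ≡ 34 (mod 56). This is exactly m ≡ 34 (mod 56).

(⟹) Suppose m ≡ 34 (mod 56); write m = 56j + 34. Since 7 ∣ 56, reducing mod 7 gives m ≡ 34 ≡ 6 (mod 7); since 8 ∣ 56, reducing mod 8 gives m ≡ 34 ≡ 2 (mod 8).

The biconditional holds.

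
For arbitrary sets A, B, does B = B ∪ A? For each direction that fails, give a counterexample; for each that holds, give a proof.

(⊆) holds; (⊇) fails.

(⟹) Let x ∈ B. Then either x ∈ B and x ∉ A; or x ∈ A ∩ B. In each case x ∈ B ∪ A, so B ⊆ B ∪ A.

(⟸) This inclusion fails. Take A = {1}, B = ∅; then 1 ∈ B ∪ A but 1 ∉ B.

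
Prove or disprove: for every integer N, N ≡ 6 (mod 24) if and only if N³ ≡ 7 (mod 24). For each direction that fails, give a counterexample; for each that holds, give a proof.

(→) This fails: take N = 6. Then 6 ≡ 6 (mod 24), but 6³ = 216 ≡ 0 (mod 24), not 7.

(←) This fails: take N = 7. Then 7³ = 343 ≡ 7 (mod 24), yet 7 ≡ 7 (mod 24), not 6.

(⇒) fails and (⇐) fails.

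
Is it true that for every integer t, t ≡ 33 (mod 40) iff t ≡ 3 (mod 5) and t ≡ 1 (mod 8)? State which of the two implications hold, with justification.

Both directions hold.

(⟹) Suppose t ≡ 33 (mod 40); write t = 40j + 33. Since 5 ∣ 40, reducing mod 5 gives t ≡ 33 ≡ 3 (mod 5); since 8 ∣ 40, reducing mod 8 gives t ≡ 33 ≡ 1 (mod 8).

(⟸) Conversely, if t ≡ 3 (mod 5) and t ≡ 1 (mod 8), then by the Chinese remainder theorem t ≡ 33 (mod 40). This is exactly t ≡ 33 (mod 40).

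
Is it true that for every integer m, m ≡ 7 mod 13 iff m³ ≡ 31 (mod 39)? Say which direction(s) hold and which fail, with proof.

(⇒) This fails: take m = 20. Then 20 ≡ 7 (mod 13), but 20³ = 8000 ≡ 5 (mod 39), not 31.

(⇐) This fails: take m = 34. Then 34³ = 39304 ≡ 31 (mod 39), yet 34 ≡ 8 (mod 13), not 7.

(⇒) fails and (⇐) fails.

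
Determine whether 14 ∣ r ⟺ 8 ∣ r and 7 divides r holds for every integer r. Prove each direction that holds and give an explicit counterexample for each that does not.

Only the reverse direction holds.

(⟹) This fails: take r = 14. Certainly 14 ∣ 14, but 8 ∤ 14.

(⟸) Suppose 8 ∣ r and 7 ∣ r. Any common multiple of 8 and 7 is a multiple of their lcm; here gcd(8, 7) = 1, so lcm(8, 7) = 8·7 = 56, so 56 ∣ r. Since 14 ∣ 56, it follows that 14 ∣ r.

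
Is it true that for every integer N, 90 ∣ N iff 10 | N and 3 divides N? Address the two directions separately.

(→) If 90 ∣ N, write N = 90q. Since 90 = 9·10, N = 10·(9q), so 10 ∣ N; and since 90 = 30·3, N = 3·(30q), so 3 ∣ N.

(←) This fails: take N = 30. Both 10 ∣ 30 and 3 ∣ 30, yet 30 is not a multiple of 90 (since 30 = 0·90 + 30), so 90 ∤ 30.

Not equivalent: only (⇒) holds.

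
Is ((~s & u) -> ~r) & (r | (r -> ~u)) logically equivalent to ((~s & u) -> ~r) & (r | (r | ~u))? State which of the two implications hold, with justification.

The forward direction fails; the converse holds.

Forward direction. This fails. Under r = F, s = F, u = T, the left side is true but the right side is false.

Converse. Assume the antecedent. If s is true, the consequent reduces to true regardless of the other variables. If s is false, the antecedent forces (r = F, s = F, u = F) or (r = T, s = F, u = F), and the consequent holds there. Either way the consequent holds.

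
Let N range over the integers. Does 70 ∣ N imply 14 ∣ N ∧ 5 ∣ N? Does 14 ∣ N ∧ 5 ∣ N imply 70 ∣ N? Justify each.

Both implications hold.

(⟹) If 70 ∣ N, write N = 70q. Since 70 = 5·14, N = 14·(5q), so 14 ∣ N; and since 70 = 14·5, N = 5·(14q), so 5 ∣ N.

(⟸) Suppose 14 ∣ N and 5 ∣ N. Any common multiple of 14 and 5 is a multiple of their lcm; here gcd(14, 5) = 1, so lcm(14, 5) = 14·5 = 70, so 70 ∣ N.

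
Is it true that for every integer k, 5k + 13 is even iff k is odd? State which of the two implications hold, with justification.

Forward direction. Suppose 5k + 13 is even. Since 5 is odd, 5k and k have the same parity, so 5k + 13 ≡ k + 13 (mod 2). As 13 is odd, 5k + 13 is even exactly when k is odd. Thus k is odd.

Converse. Suppose k is odd; write k = 2j + 1. Then 5k + 13 = 5·(2j + 1) + 13 = 2·5j + 18, which is even.

Both implications hold.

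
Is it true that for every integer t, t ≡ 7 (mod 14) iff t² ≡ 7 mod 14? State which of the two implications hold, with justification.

(⟹) Suppose t ≡ 7 (mod 14). Write t = 14j + 7. Then (14j + 7)² = 196j² + 196j + 49 = 14(14j² + 14j + 3) + 7, so t² ≡ 7 (mod 14).

(⟸) Conversely, suppose t² ≡ 7 (mod 14). The only residue r in {0, …, 13} with r² ≡ 7 (mod 14) is r = 7, so t ≡ 7 (mod 14).

Both implications hold.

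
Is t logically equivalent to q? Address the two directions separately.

Neither implication holds.

Forward direction. This fails. Under t = T, q = F, the left side is true but the right side is false.

Converse. This fails. Under t = F, q = T, the left side is false but the right side is true.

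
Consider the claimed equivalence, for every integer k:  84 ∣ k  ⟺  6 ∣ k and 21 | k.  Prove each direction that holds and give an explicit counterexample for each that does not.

The forward direction holds; the converse fails.

(→) If 84 ∣ k, write k = 84q. Since 84 = 14·6, k = 6·(14q), so 6 ∣ k; and since 84 = 4·21, k = 21·(4q), so 21 ∣ k.

(←) This fails: take k = 42. Both 6 ∣ 42 and 21 ∣ 42, yet 42 is not a multiple of 84 (since 42 = 0·84 + 42), so 84 ∤ 42.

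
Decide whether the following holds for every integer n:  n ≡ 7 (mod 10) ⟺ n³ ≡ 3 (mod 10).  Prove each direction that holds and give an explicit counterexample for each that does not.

[⇒] Suppose n ≡ 7 (mod 10). Write n = 10j + 7. Then (10j + 7)³ = 1000j³ + 2100j² + 1470j + 343 = 10(100j³ + 210j² + 147j + 34) + 3, so n³ ≡ 3 (mod 10).

[⇐] For the converse, argue contrapositively. If n ≢ 7 (mod 10), then n is congruent to one of 0, 1, 2, 3, 4, 5, 6, 8, 9 modulo 10, and these give n³ ≡ 0, 1, 8, 7, 4, 5, 6, 2, 9 respectively — never 3.

Equivalent; both directions hold.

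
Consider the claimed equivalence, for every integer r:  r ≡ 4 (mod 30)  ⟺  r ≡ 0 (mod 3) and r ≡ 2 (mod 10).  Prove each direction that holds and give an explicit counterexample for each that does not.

(⟹) This fails: r = 4 gives 4 ≡ 4 (mod 30) but 4 ≡ 1 (mod 3), so the conjunction on the right does not hold.

(⟸) This fails: r = 12 satisfies both congruences on the right (12 ≡ 0 mod 3 and 12 ≡ 2 mod 10) yet 12 ≡ 12 (mod 30), not 4.

Neither direction holds.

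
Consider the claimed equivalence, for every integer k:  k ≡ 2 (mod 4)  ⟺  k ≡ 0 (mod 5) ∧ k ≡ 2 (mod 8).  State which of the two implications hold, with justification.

Only the reverse direction holds.

(⟹) This fails: k = 2 gives 2 ≡ 2 (mod 4) but 2 ≡ 2 (mod 5), so the conjunction on the right does not hold.

(⟸) Conversely, if k ≡ 0 (mod 5) and k ≡ 2 (mod 8), then by the Chinese remainder theorem k ≡ 10 (mod 40). Since 10 ≡ 2 (mod 4) and 4 ∣ 40, we get k ≡ 2 (mod 4).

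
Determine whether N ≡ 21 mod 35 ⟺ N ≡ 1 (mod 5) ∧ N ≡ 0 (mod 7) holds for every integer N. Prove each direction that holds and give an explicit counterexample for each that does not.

(⇒) Suppose N ≡ 21 (mod 35); write N = 35j + 21. Since 5 ∣ 35, reducing mod 5 gives N ≡ 21 ≡ 1 (mod 5); since 7 ∣ 35, reducing mod 7 gives N ≡ 21 ≡ 0 (mod 7).

(⇐) Conversely, if N ≡ 1 (mod 5) and N ≡ 0 (mod 7), then by the Chinese remainder theorem N ≡ 21 (mod 35). This is exactly N ≡ 21 (mod 35).

Both implications hold.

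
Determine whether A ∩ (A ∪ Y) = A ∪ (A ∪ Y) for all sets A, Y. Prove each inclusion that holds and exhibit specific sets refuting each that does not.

Only the forward inclusion holds.

(⊇) This inclusion fails. Take A = ∅, Y = {1}; then 1 ∈ A ∪ (A ∪ Y) but 1 ∉ A ∩ (A ∪ Y).

(⊆) Let x ∈ A ∩ (A ∪ Y). Then either x ∈ A and x ∉ Y; or x ∈ A ∩ Y. In each case x ∈ A ∪ (A ∪ Y), so A ∩ (A ∪ Y) ⊆ A ∪ (A ∪ Y).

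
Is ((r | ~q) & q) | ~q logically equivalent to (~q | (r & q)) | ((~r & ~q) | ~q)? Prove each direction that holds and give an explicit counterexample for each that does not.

(⟸) Assume the antecedent. If r is true, ((r | ~q) & q) | ~q reduces to true regardless of the other variables. If r is false, the antecedent forces (r = F, q = F), and ((r | ~q) & q) | ~q holds there. Either way ((r | ~q) & q) | ~q holds.

(⟹) Assume the antecedent. If r is true, the consequent reduces to true regardless of the other variables. If r is false, the antecedent forces (r = F, q = F), and the consequent holds there. Either way the consequent holds.

The biconditional holds.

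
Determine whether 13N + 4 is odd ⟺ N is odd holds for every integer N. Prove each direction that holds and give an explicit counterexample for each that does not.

Converse. Suppose N is odd; write N = 2j + 1. Then 13N + 4 = 13·(2j + 1) + 4 = 2·13j + 17, which is odd.

Forward direction. Suppose 13N + 4 is odd. Since 13 is odd, 13N and N have the same parity, so 13N + 4 ≡ N + 4 (mod 2). As 4 is even, 13N + 4 is odd exactly when N is odd. Thus N is odd.

Equivalent; both directions hold.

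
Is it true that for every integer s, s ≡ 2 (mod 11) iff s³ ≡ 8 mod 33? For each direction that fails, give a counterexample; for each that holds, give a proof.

Forward direction. This fails: take s = 13. Then 13 ≡ 2 (mod 11), but 13³ = 2197 ≡ 19 (mod 33), not 8.

Converse. The residues r modulo 33 with r³ ≡ 8 (mod 33) are exactly {2}, and each is ≡ 2 (mod 11).

The forward direction fails; the converse holds.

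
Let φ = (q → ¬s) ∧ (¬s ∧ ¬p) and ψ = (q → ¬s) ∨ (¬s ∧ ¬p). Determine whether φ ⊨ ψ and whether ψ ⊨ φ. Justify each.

Not equivalent: only (⇒) holds.

(⟹) Assume the antecedent. If q is true, the antecedent forces (q = T, s = F, p = F), and (q → ¬s) ∨ (¬s ∧ ¬p) holds there. If q is false, (q → ¬s) ∨ (¬s ∧ ¬p) reduces to true regardless of the other variables. Either way (q → ¬s) ∨ (¬s ∧ ¬p) holds.

(⟸) This fails. Under q = F, s = T, p = F, the left side is false but the right side is true.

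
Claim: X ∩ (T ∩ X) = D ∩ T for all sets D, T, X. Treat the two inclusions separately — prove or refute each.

Neither inclusion holds.

(⟹) This inclusion fails. Take D = ∅, T = {1}, X = {1}; then 1 ∈ X ∩ (T ∩ X) but 1 ∉ D ∩ T.

(⟸) This inclusion fails. Take D = {1}, T = {1}, X = ∅; then 1 ∈ D ∩ T but 1 ∉ X ∩ (T ∩ X).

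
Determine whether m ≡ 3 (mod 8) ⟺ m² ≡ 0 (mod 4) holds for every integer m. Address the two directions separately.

Both directions fail.

[⇒] This fails: take m = 3. Then 3 ≡ 3 (mod 8), but 3² = 9 ≡ 1 (mod 4), not 0.

[⇐] This fails: take m = 0. Then 0² = 0 ≡ 0 (mod 4), yet 0 ≡ 0 (mod 8), not 3.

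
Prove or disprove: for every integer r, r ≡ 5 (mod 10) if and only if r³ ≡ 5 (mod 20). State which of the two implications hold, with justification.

Forward direction. This fails: take r = 15. Then 15 ≡ 5 (mod 10), but 15³ = 3375 ≡ 15 (mod 20), not 5.

Converse. The residues r modulo 20 with r³ ≡ 5 (mod 20) are exactly {5}, and each is ≡ 5 (mod 10).

(⇒) fails; (⇐) holds.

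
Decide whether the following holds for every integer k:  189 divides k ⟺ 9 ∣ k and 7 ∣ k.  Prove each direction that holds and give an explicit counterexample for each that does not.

[⇒] If 189 ∣ k, write k = 189q. Since 189 = 21·9, k = 9·(21q), so 9 ∣ k; and since 189 = 27·7, k = 7·(27q), so 7 ∣ k.

[⇐] This fails: take k = 63. Both 9 ∣ 63 and 7 ∣ 63, yet 63 is not a multiple of 189 (since 63 = 0·189 + 63), so 189 ∤ 63.

(⇒) holds; (⇐) fails.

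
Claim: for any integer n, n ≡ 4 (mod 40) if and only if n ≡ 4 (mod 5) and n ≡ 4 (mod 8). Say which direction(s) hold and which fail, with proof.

(→) Suppose n ≡ 4 (mod 40); write n = 40j + 4. Since 5 ∣ 40, reducing mod 5 gives n ≡ 4 (mod 5); since 8 ∣ 40, reducing mod 8 gives n ≡ 4 (mod 8).

(←) Conversely, if n ≡ 4 (mod 5) and n ≡ 4 (mod 8), then by the Chinese remainder theorem n ≡ 4 (mod 40). This is exactly n ≡ 4 (mod 40).

Both implications hold.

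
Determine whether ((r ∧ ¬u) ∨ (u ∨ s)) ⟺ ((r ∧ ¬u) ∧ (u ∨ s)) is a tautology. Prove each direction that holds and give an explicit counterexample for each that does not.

(→) This fails. Under r = T, u = F, s = F, the left side is true but the right side is false.

(←) Assume the antecedent. If r is true, (r ∧ ¬u) ∨ (u ∨ s) reduces to true regardless of the other variables. If r is false, the antecedent cannot hold. Either way (r ∧ ¬u) ∨ (u ∨ s) holds.

(⇒) fails; (⇐) holds.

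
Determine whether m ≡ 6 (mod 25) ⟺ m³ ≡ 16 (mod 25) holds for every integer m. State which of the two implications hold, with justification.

(⟹) Suppose m ≡ 6 (mod 25). Write m = 25j + 6. Then (25j + 6)³ = 15625j³ + 11250j² + 2700j + 216 = 25(625j³ + 450j² + 108j + 8) + 16, so m³ ≡ 16 (mod 25).

(⟸) Conversely, suppose m³ ≡ 16 (mod 25). The only residue r in {0, …, 24} with r³ ≡ 16 (mod 25) is r = 6, so m ≡ 6 (mod 25).

Equivalent; both directions hold.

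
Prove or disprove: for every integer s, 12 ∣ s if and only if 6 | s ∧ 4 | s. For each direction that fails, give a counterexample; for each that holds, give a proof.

(⟹) If 12 ∣ s, write s = 12q. Since 12 = 2·6, s = 6·(2q), so 6 ∣ s; and since 12 = 3·4, s = 4·(3q), so 4 ∣ s.

(⟸) Suppose 6 ∣ s and 4 ∣ s. Any common multiple of 6 and 4 is a multiple of their lcm; here lcm(6, 4) = 6·4/gcd(6, 4) = 24/2 = 12, so 12 ∣ s.

Equivalent; both directions hold.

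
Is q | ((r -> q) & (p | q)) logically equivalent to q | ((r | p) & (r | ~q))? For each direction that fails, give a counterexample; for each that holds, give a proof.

(→) Assume the antecedent. If q is true, q | ((r | p) & (r | ~q)) reduces to true regardless of the other variables. If q is false, the antecedent forces (r = F, q = F, p = T), and q | ((r | p) & (r | ~q)) holds there. Either way q | ((r | p) & (r | ~q)) holds.

(←) This fails. Under r = T, q = F, p = F, the left side is false but the right side is true.

Only the forward implication holds.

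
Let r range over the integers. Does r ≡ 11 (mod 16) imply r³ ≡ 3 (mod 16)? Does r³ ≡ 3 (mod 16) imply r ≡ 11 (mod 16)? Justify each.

(⟹) Suppose r ≡ 11 (mod 16). Write r = 16j + 11. Then (16j + 11)³ = 4096j³ + 8448j² + 5808j + 1331 = 16(256j³ + 528j² + 363j + 83) + 3, so r³ ≡ 3 (mod 16).

(⟸) Conversely, suppose r³ ≡ 3 (mod 16). The only residue r in {0, …, 15} with r³ ≡ 3 (mod 16) is r = 11, so r ≡ 11 (mod 16).

Both directions hold; the statement is true.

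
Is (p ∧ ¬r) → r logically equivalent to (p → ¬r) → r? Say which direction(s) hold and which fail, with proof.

(→) This fails. Under r = F, p = F, the left side is true but the right side is false.

(←) Assume the antecedent. If r is true, (p ∧ ¬r) → r reduces to true regardless of the other variables. If r is false, the antecedent cannot hold. Either way (p ∧ ¬r) → r holds.

Not equivalent: only (⇐) holds.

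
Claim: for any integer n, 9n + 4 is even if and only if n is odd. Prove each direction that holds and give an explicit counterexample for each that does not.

[⇒] This fails: n = 6 gives 9n + 4 = 58, which is even, but 6 is even, not odd.

[⇐] This also fails: n = 5 is odd, but 9n + 4 = 49 is odd, not even.

Neither direction holds.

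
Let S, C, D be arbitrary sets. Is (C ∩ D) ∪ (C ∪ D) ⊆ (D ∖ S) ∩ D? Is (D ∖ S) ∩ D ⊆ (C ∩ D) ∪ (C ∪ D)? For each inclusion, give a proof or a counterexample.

(⊆) fails; (⊇) holds.

(⟹) This inclusion fails. Take S = ∅, C = {1}, D = ∅; then 1 ∈ (C ∩ D) ∪ (C ∪ D) but 1 ∉ (D ∖ S) ∩ D.

(⟸) Let x ∈ (D ∖ S) ∩ D. Then either x ∈ D and x ∉ S, C; or x ∈ C ∩ D and x ∉ S. In each case x ∈ (C ∩ D) ∪ (C ∪ D), so (D ∖ S) ∩ D ⊆ (C ∩ D) ∪ (C ∪ D).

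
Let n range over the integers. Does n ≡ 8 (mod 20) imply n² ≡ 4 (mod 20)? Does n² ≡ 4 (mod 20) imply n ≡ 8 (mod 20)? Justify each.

Converse. This fails: take n = 2. Then 2² = 4 ≡ 4 (mod 20), yet 2 ≡ 2 (mod 20), not 8.

Forward direction. Suppose n ≡ 8 (mod 20). Write n = 20j + 8. Then (20j + 8)² = 400j² + 320j + 64 = 20(20j² + 16j + 3) + 4, so n² ≡ 4 (mod 20).

Not equivalent: only (⇒) holds.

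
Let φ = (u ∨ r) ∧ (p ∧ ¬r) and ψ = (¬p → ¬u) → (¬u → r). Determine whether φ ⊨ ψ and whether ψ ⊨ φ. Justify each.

Not equivalent: only (⇒) holds.

(⟹) Assume the antecedent. If u is true, (¬p → ¬u) → (¬u → r) reduces to true regardless of the other variables. If u is false, the antecedent cannot hold. Either way (¬p → ¬u) → (¬u → r) holds.

(⟸) This fails. Under u = T, r = F, p = F, the left side is false but the right side is true.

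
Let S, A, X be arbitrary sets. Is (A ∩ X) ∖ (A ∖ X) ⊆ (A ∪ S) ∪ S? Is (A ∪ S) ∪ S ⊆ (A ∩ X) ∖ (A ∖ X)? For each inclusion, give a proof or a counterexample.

The sets are not equal: only the forward inclusion holds.

(⊆) Let x ∈ (A ∩ X) ∖ (A ∖ X). Then either x ∈ A ∩ X and x ∉ S; or x ∈ S ∩ A ∩ X. In each case x ∈ (A ∪ S) ∪ S, so (A ∩ X) ∖ (A ∖ X) ⊆ (A ∪ S) ∪ S.

(⊇) This inclusion fails. Take S = {1}, A = ∅, X = ∅; then 1 ∈ (A ∪ S) ∪ S but 1 ∉ (A ∩ X) ∖ (A ∖ X).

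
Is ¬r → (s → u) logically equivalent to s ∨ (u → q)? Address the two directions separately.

Both directions fail.

(⟹) This fails. Under u = T, q = F, s = F, r = F, the left side is true but the right side is false.

(⟸) This fails. Under u = F, q = F, s = T, r = F, the left side is false but the right side is true.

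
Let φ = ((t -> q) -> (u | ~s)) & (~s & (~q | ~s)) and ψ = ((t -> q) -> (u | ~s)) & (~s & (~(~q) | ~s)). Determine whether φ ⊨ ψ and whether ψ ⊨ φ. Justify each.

The biconditional holds.

(⟹) Assume the antecedent. If s is true, the antecedent cannot hold. If s is false, the consequent reduces to true regardless of the other variables. Either way the consequent holds.

(⟸) Assume the antecedent. If s is true, the antecedent cannot hold. If s is false, the consequent reduces to true regardless of the other variables. Either way the consequent holds.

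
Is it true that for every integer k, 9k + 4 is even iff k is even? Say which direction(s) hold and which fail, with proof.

Equivalent; both directions hold.

[⇐] Suppose k is even; write k = 2j. Then 9k + 4 = 9·(2j) + 4 = 2·9j + 4, which is even.

[⇒] Suppose 9k + 4 is even. Since 9 is odd, 9k and k have the same parity, so 9k + 4 ≡ k + 4 (mod 2). As 4 is even, 9k + 4 is even exactly when k is even. Thus k is even.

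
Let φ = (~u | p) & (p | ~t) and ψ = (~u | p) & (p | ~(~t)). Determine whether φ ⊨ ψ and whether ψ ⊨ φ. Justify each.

Neither implication holds.

Forward direction. This fails. Under t = F, p = F, u = F, the left side is true but the right side is false.

Converse. This fails. Under t = T, p = F, u = F, the left side is false but the right side is true.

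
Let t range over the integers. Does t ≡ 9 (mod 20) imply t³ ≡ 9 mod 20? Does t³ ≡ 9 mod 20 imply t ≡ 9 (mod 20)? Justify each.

Both directions hold.

(⇒) Suppose t ≡ 9 (mod 20). Write t = 20j + 9. Then (20j + 9)³ = 8000j³ + 10800j² + 4860j + 729 = 20(400j³ + 540j² + 243j + 36) + 9, so t³ ≡ 9 (mod 20).

(⇐) Conversely, suppose t³ ≡ 9 (mod 20). The only residue r in {0, …, 19} with r³ ≡ 9 (mod 20) is r = 9, so t ≡ 9 (mod 20).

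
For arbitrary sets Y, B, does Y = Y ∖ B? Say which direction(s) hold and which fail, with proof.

Only the reverse inclusion holds.

Forward inclusion. This inclusion fails. Take Y = {1}, B = {1}; then 1 ∈ Y but 1 ∉ Y ∖ B.

Reverse inclusion. Let x ∈ Y ∖ B. Then x ∈ Y and x ∉ B, from which x ∈ Y.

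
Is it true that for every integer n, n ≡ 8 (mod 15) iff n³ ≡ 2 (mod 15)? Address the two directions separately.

(→) Suppose n ≡ 8 (mod 15). Write n = 15j + 8. Then (15j + 8)³ = 3375j³ + 5400j² + 2880j + 512 = 15(225j³ + 360j² + 192j + 34) + 2, so n³ ≡ 2 (mod 15).

(←) Conversely, suppose n³ ≡ 2 (mod 15). The only residue r in {0, …, 14} with r³ ≡ 2 (mod 15) is r = 8, so n ≡ 8 (mod 15).

Equivalent; both directions hold.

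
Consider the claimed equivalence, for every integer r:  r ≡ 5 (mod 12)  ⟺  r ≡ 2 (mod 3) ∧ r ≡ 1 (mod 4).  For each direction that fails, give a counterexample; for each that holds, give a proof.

Both directions hold.

(→) Suppose r ≡ 5 (mod 12); write r = 12j + 5. Since 3 ∣ 12, reducing mod 3 gives r ≡ 5 ≡ 2 (mod 3); since 4 ∣ 12, reducing mod 4 gives r ≡ 5 ≡ 1 (mod 4).

(←) Conversely, if r ≡ 2 (mod 3) and r ≡ 1 (mod 4), then by the Chinese remainder theorem r ≡ 5 (mod 12). This is exactly r ≡ 5 (mod 12).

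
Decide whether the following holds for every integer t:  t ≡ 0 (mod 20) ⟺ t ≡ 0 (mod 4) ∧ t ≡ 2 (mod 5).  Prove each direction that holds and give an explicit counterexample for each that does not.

(→) This fails: t = 0 gives 0 ≡ 0 (mod 20) but 0 ≡ 0 (mod 5), so the conjunction on the right does not hold.

(←) This fails: t = 12 satisfies both congruences on the right (12 ≡ 0 mod 4 and 12 ≡ 2 mod 5) yet 12 ≡ 12 (mod 20), not 0.

Neither implication holds.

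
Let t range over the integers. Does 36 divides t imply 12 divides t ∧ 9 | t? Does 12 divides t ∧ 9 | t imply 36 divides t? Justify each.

Equivalent; both directions hold.

(←) Suppose 12 ∣ t and 9 ∣ t. Any common multiple of 12 and 9 is a multiple of their lcm; here lcm(12, 9) = 12·9/gcd(12, 9) = 108/3 = 36, so 36 ∣ t.

(→) If 36 ∣ t, write t = 36q. Since 36 = 3·12, t = 12·(3q), so 12 ∣ t; and since 36 = 4·9, t = 9·(4q), so 9 ∣ t.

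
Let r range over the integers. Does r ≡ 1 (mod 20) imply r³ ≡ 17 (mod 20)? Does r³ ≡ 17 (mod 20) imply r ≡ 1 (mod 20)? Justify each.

(→) This fails: take r = 1. Then 1 ≡ 1 (mod 20), but 1³ = 1 ≡ 1 (mod 20), not 17.

(←) This fails: take r = 13. Then 13³ = 2197 ≡ 17 (mod 20), yet 13 ≡ 13 (mod 20), not 1.

Both directions fail.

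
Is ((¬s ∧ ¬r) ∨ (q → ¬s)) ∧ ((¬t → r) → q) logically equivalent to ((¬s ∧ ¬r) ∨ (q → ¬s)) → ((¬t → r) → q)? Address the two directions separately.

Only the forward direction holds.

[⇒] Assume the antecedent. If q is true, the consequent reduces to true regardless of the other variables. If q is false, the antecedent forces (q = F, s = F, t = F, r = F) or (q = F, s = T, t = F, r = F), and the consequent holds there. Either way the consequent holds.

[⇐] This fails. Under q = T, s = T, t = F, r = F, the left side is false but the right side is true.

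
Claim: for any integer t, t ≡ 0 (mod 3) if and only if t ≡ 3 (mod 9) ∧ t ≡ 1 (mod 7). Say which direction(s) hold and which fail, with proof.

Not equivalent: only (⇐) holds.

[⇒] This fails: t = 0 gives 0 ≡ 0 (mod 3) but 0 ≡ 0 (mod 9), so the conjunction on the right does not hold.

[⇐] Conversely, if t ≡ 3 (mod 9) and t ≡ 1 (mod 7), then by the Chinese remainder theorem t ≡ 57 (mod 63). Since 57 ≡ 0 (mod 3) and 3 ∣ 63, we get t ≡ 0 (mod 3).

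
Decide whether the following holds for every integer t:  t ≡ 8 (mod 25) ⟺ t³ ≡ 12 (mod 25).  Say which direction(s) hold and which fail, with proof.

Both directions hold; the statement is true.

(←) Suppose t³ ≡ 12 (mod 25). The only residue r in {0, …, 24} with r³ ≡ 12 (mod 25) is r = 8, so t ≡ 8 (mod 25).

(→) Suppose t ≡ 8 (mod 25). Write t = 25j + 8. Then (25j + 8)³ = 15625j³ + 15000j² + 4800j + 512 = 25(625j³ + 600j² + 192j + 20) + 12, so t³ ≡ 12 (mod 25).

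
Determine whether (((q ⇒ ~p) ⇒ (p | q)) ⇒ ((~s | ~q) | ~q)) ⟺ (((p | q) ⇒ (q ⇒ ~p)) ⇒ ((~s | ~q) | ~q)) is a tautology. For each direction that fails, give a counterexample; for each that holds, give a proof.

(⇒) Assume the antecedent. If q is true, the antecedent forces (q = T, s = F, p = F) or (q = T, s = F, p = T), and the consequent holds there. If q is false, the consequent reduces to true regardless of the other variables. Either way the consequent holds.

(⇐) This fails. Under q = T, s = T, p = T, the left side is false but the right side is true.

(⇒) holds; (⇐) fails.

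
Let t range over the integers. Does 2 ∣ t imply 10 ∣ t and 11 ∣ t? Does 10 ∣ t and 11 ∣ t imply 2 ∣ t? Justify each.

Forward direction. This fails: take t = 2. Certainly 2 ∣ 2, but 10 ∤ 2.

Converse. Suppose 10 ∣ t and 11 ∣ t. Any common multiple of 10 and 11 is a multiple of their lcm; here gcd(10, 11) = 1, so lcm(10, 11) = 10·11 = 110, so 110 ∣ t. Since 2 ∣ 110, it follows that 2 ∣ t.

Only the reverse direction holds.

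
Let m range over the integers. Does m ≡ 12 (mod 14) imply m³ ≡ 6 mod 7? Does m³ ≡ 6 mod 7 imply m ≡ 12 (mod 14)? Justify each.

Only the forward direction holds.

(⇐) This fails: take m = 3. Then 3³ = 27 ≡ 6 (mod 7), yet 3 ≡ 3 (mod 14), not 12.

(⇒) Suppose m ≡ 12 (mod 14). Then m³ ≡ 12³ = 1728 (mod 14), and since 7 ∣ 14, also m³ ≡ 6 (mod 7).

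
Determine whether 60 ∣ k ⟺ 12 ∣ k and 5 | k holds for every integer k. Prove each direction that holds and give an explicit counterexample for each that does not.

Both directions hold; the statement is true.

(⟹) If 60 ∣ k, write k = 60q. Since 60 = 5·12, k = 12·(5q), so 12 ∣ k; and since 60 = 12·5, k = 5·(12q), so 5 ∣ k.

(⟸) Suppose 12 ∣ k and 5 ∣ k. Any common multiple of 12 and 5 is a multiple of their lcm; here gcd(12, 5) = 1, so lcm(12, 5) = 12·5 = 60, so 60 ∣ k.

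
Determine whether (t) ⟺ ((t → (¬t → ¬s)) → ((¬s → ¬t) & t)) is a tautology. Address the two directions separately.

Not equivalent: only (⇐) holds.

(⟹) This fails. Under s = F, t = T, the left side is true but the right side is false.

(⟸) Assume the antecedent. If s is true, the antecedent forces (s = T, t = T), and t holds there. If s is false, the antecedent cannot hold. Either way t holds.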